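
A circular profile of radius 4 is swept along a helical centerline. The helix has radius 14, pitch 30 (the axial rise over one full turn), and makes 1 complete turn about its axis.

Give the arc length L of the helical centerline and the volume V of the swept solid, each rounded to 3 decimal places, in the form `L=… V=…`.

L=92.940 V=4671.654

2πR = 2π·14 = 87.964594
per-turn = √(87.964594² + 30²) = √(7737.7699 + 900) = √8637.7699 = 92.939603
L = 1 × 92.939603 = 92.939603
V = π·4² × L = 50.265482 × 92.939603 = 4671.653996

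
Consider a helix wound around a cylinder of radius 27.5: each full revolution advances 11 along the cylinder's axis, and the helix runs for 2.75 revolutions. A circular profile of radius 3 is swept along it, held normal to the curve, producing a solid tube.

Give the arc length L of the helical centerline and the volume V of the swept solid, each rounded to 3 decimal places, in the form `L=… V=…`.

L=476.128 V=13462.196

2πR = 2π·27.5 = 172.787596
per-turn = √(172.787596² + 11²) = √(29855.5533 + 121) = √29976.5533 = 173.137383
L = 2.75 × 173.137383 = 476.127803
V = π·3² × L = 28.274334 × 476.127803 = 13462.196462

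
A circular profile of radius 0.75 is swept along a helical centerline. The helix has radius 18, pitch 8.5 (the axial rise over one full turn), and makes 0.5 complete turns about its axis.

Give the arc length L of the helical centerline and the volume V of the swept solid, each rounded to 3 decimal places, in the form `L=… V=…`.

L=56.708 V=100.212

2πR = 2π·18 = 113.097336
per-turn = √(113.097336² + 8.5²) = √(12791.0073 + 72.25) = √12863.2573 = 113.416301
L = 0.5 × 113.416301 = 56.708150
V = π·0.75² × L = 1.767146 × 56.708150 = 100.211574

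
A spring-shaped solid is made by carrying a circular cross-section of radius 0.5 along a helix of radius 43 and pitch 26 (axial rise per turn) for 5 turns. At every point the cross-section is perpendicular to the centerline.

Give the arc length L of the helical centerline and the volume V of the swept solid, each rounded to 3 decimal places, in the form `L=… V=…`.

2πR = 2π·43 = 270.176968
per-turn = √(270.176968² + 26²) = √(72995.5942 + 676) = √73671.5942 = 271.425117
L = 5 × 271.425117 = 1357.125585
V = π·0.5² × L = 0.785398 × 1357.125585 = 1065.883942

L=1357.126 V=1065.884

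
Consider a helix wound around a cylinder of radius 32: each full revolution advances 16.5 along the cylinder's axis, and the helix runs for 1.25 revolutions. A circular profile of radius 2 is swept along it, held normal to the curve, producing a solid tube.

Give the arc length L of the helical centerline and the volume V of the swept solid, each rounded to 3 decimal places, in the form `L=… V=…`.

2πR = 2π·32 = 201.061930
per-turn = √(201.061930² + 16.5²) = √(40425.8996 + 272.25) = √40698.1496 = 201.737824
L = 1.25 × 201.737824 = 252.172280
V = π·2² × L = 12.566371 × 252.172280 = 3168.890329

L=252.172 V=3168.890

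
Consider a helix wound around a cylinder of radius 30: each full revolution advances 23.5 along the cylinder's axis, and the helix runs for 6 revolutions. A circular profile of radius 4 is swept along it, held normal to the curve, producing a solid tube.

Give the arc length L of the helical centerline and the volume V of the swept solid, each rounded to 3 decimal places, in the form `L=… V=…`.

L=1139.729 V=57289.018

2πR = 2π·30 = 188.495559
per-turn = √(188.495559² + 23.5²) = √(35530.5758 + 552.25) = √36082.8258 = 189.954799
L = 6 × 189.954799 = 1139.728797
V = π·4² × L = 50.265482 × 1139.728797 = 57289.017845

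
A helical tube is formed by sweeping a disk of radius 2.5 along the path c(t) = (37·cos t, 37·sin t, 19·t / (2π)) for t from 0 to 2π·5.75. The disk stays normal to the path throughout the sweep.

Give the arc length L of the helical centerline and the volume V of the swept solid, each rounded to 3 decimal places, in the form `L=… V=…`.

L=1341.205 V=26334.492

2πR = 2π·37 = 232.477856
per-turn = √(232.477856² + 19²) = √(54045.9537 + 361) = √54406.9537 = 233.252982
L = 5.75 × 233.252982 = 1341.204648
V = π·2.5² × L = 19.634954 × 1341.204648 = 26334.491674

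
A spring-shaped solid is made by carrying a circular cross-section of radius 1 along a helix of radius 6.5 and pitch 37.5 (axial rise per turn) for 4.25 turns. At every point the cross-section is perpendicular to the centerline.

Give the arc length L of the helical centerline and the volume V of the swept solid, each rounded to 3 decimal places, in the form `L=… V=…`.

L=235.644 V=740.297

2πR = 2π·6.5 = 40.840704
per-turn = √(40.840704² + 37.5²) = √(1667.9631 + 1406.25) = √3074.2131 = 55.445587
L = 4.25 × 55.445587 = 235.643746
V = π·1² × L = 3.141593 × 235.643746 = 740.296661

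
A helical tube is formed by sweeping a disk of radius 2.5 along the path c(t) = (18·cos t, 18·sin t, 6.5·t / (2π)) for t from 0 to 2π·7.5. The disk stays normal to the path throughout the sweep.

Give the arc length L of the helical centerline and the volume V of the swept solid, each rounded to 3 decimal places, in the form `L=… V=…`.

L=849.630 V=16682.441

2πR = 2π·18 = 113.097336
per-turn = √(113.097336² + 6.5²) = √(12791.0073 + 42.25) = √12833.2573 = 113.283968
L = 7.5 × 113.283968 = 849.629757
V = π·2.5² × L = 19.634954 × 849.629757 = 16682.441260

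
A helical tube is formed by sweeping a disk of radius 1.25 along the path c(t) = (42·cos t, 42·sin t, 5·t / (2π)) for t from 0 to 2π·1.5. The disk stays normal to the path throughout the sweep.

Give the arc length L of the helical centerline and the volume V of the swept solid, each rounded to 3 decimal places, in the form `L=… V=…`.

L=395.912 V=1943.427

2πR = 2π·42 = 263.893783
per-turn = √(263.893783² + 5²) = √(69639.9287 + 25) = √69664.9287 = 263.941146
L = 1.5 × 263.941146 = 395.911719
V = π·1.25² × L = 4.908739 × 395.911719 = 1943.427107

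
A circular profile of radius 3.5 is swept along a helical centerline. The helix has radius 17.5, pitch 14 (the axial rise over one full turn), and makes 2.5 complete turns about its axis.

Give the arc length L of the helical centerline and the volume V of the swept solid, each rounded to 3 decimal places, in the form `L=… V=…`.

2πR = 2π·17.5 = 109.955743
per-turn = √(109.955743² + 14²) = √(12090.2654 + 196) = √12286.2654 = 110.843427
L = 2.5 × 110.843427 = 277.108568
V = π·3.5² × L = 38.484510 × 277.108568 = 10664.387475

L=277.109 V=10664.387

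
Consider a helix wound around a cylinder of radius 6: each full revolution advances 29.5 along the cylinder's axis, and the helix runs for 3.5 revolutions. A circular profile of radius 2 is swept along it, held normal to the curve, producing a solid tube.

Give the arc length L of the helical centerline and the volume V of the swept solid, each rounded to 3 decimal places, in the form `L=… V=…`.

L=167.543 V=2105.403

2πR = 2π·6 = 37.699112
per-turn = √(37.699112² + 29.5²) = √(1421.2230 + 870.25) = √2291.4730 = 47.869333
L = 3.5 × 47.869333 = 167.542665
V = π·2² × L = 12.566371 × 167.542665 = 2105.403225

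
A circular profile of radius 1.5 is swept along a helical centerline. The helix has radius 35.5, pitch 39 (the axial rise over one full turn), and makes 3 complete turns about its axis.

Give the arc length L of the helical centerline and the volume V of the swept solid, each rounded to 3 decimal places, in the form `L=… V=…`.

2πR = 2π·35.5 = 223.053078
per-turn = √(223.053078² + 39²) = √(49752.6758 + 1521) = √51273.6758 = 226.436913
L = 3 × 226.436913 = 679.310740
V = π·1.5² × L = 7.068583 × 679.310740 = 4801.764671

L=679.311 V=4801.765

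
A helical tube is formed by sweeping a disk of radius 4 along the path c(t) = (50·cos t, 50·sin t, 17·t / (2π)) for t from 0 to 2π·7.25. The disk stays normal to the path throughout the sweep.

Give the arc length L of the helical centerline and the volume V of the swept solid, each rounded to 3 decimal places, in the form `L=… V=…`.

L=2280.987 V=114654.909

2πR = 2π·50 = 314.159265
per-turn = √(314.159265² + 17²) = √(98696.0440 + 289) = √98985.0440 = 314.618887
L = 7.25 × 314.618887 = 2280.986930
V = π·4² × L = 50.265482 × 2280.986930 = 114654.908526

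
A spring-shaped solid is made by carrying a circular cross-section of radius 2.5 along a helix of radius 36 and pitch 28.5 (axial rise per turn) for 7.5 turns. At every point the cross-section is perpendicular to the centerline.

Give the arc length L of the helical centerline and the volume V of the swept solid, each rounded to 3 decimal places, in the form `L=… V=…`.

2πR = 2π·36 = 226.194671
per-turn = √(226.194671² + 28.5²) = √(51164.0292 + 812.25) = √51976.2792 = 227.983068
L = 7.5 × 227.983068 = 1709.873009
V = π·2.5² × L = 19.634954 × 1709.873009 = 33573.278017

L=1709.873 V=33573.278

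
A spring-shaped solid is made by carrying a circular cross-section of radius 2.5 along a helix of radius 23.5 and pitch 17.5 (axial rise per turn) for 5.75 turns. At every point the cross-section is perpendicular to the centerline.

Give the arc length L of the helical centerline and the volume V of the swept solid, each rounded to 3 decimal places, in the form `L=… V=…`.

2πR = 2π·23.5 = 147.654855
per-turn = √(147.654855² + 17.5²) = √(21801.9561 + 306.25) = √22108.2061 = 148.688285
L = 5.75 × 148.688285 = 854.957639
V = π·2.5² × L = 19.634954 × 854.957639 = 16787.053991

L=854.958 V=16787.054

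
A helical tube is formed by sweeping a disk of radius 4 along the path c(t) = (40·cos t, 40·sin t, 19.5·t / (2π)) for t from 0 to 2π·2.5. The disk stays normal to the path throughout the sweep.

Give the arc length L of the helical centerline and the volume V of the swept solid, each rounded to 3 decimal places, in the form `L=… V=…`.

2πR = 2π·40 = 251.327412
per-turn = √(251.327412² + 19.5²) = √(63165.4682 + 380.25) = √63545.7182 = 252.082761
L = 2.5 × 252.082761 = 630.206901
V = π·4² × L = 50.265482 × 630.206901 = 31677.653946

L=630.207 V=31677.654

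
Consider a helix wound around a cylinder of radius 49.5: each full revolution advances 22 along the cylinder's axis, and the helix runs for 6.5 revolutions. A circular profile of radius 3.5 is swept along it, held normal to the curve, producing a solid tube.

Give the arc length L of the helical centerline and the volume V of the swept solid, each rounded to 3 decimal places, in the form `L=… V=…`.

L=2026.666 V=77995.254

2πR = 2π·49.5 = 311.017673
per-turn = √(311.017673² + 22²) = √(96731.9927 + 484) = √97215.9927 = 311.794793
L = 6.5 × 311.794793 = 2026.666152
V = π·3.5² × L = 38.484510 × 2026.666152 = 77995.253820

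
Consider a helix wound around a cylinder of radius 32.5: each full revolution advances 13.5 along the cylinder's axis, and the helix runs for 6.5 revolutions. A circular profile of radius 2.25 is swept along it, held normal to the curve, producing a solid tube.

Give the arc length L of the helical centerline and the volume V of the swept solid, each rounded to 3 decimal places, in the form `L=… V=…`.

L=1330.220 V=21156.240

2πR = 2π·32.5 = 204.203522
per-turn = √(204.203522² + 13.5²) = √(41699.0786 + 182.25) = √41881.3286 = 204.649282
L = 6.5 × 204.649282 = 1330.220333
V = π·2.25² × L = 15.904313 × 1330.220333 = 21156.240273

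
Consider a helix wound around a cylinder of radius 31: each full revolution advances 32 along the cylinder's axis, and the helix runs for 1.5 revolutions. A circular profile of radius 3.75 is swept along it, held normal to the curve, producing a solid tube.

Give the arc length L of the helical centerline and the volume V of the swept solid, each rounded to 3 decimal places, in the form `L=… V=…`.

2πR = 2π·31 = 194.778745
per-turn = √(194.778745² + 32²) = √(37938.7593 + 1024) = √38962.7593 = 197.389866
L = 1.5 × 197.389866 = 296.084799
V = π·3.75² × L = 44.178647 × 296.084799 = 13080.625745

L=296.085 V=13080.626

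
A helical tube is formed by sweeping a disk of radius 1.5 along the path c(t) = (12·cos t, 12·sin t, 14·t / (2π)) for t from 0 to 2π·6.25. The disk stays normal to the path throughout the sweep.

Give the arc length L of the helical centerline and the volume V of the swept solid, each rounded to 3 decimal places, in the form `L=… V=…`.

L=479.294 V=3387.927

2πR = 2π·12 = 75.398224
per-turn = √(75.398224² + 14²) = √(5684.8921 + 196) = √5880.8921 = 76.686975
L = 6.25 × 76.686975 = 479.293594
V = π·1.5² × L = 7.068583 × 479.293594 = 3387.926774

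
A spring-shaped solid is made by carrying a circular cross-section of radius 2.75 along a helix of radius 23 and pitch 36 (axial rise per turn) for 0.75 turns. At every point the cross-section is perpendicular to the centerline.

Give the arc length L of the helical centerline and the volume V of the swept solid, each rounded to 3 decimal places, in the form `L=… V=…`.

L=111.697 V=2653.738

2πR = 2π·23 = 144.513262
per-turn = √(144.513262² + 36²) = √(20884.0829 + 1296) = √22180.0829 = 148.929792
L = 0.75 × 148.929792 = 111.697344
V = π·2.75² × L = 23.758294 × 111.697344 = 2653.738385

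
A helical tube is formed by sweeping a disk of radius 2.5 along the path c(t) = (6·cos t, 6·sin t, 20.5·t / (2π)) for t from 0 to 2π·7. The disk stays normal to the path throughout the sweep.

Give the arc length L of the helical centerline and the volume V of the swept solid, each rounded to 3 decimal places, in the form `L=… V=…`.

2πR = 2π·6 = 37.699112
per-turn = √(37.699112² + 20.5²) = √(1421.2230 + 420.25) = √1841.4730 = 42.912388
L = 7 × 42.912388 = 300.386715
V = π·2.5² × L = 19.634954 × 300.386715 = 5898.079360

L=300.387 V=5898.079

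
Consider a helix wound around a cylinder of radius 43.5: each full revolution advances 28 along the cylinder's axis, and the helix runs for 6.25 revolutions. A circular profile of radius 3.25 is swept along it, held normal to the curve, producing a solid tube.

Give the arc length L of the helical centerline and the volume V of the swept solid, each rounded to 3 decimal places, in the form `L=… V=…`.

2πR = 2π·43.5 = 273.318561
per-turn = √(273.318561² + 28²) = √(74703.0357 + 784) = √75487.0357 = 274.749041
L = 6.25 × 274.749041 = 1717.181508
V = π·3.25² × L = 33.183072 × 1717.181508 = 56981.358320

L=1717.182 V=56981.358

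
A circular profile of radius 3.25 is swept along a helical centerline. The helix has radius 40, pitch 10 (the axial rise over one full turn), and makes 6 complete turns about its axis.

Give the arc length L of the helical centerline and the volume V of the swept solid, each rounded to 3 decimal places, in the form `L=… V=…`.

2πR = 2π·40 = 251.327412
per-turn = √(251.327412² + 10²) = √(63165.4682 + 100) = √63265.4682 = 251.526277
L = 6 × 251.526277 = 1509.157664
V = π·3.25² × L = 33.183072 × 1509.157664 = 50078.488024

L=1509.158 V=50078.488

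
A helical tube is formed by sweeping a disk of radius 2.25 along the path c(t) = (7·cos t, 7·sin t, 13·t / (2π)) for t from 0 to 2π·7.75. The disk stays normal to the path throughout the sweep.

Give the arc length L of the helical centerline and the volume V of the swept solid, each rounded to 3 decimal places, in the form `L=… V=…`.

2πR = 2π·7 = 43.982297
per-turn = √(43.982297² + 13²) = √(1934.4425 + 169) = √2103.4425 = 45.863302
L = 7.75 × 45.863302 = 355.440590
V = π·2.25² × L = 15.904313 × 355.440590 = 5653.038326

L=355.441 V=5653.038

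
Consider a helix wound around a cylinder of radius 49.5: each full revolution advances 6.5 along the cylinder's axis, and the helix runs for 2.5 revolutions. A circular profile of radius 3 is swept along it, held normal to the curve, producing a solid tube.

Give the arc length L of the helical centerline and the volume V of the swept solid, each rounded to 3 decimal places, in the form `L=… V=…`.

L=777.714 V=21989.344

2πR = 2π·49.5 = 311.017673
per-turn = √(311.017673² + 6.5²) = √(96731.9927 + 42.25) = √96774.2427 = 311.085587
L = 2.5 × 311.085587 = 777.713969
V = π·3² × L = 28.274334 × 777.713969 = 21989.344416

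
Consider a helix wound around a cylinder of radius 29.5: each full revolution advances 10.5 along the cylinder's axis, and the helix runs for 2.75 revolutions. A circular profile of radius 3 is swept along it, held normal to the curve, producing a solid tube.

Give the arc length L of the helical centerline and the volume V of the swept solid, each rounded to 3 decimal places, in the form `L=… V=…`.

L=510.541 V=14435.196

2πR = 2π·29.5 = 185.353967
per-turn = √(185.353967² + 10.5²) = √(34356.0929 + 110.25) = √34466.3429 = 185.651132
L = 2.75 × 185.651132 = 510.540614
V = π·3² × L = 28.274334 × 510.540614 = 14435.195775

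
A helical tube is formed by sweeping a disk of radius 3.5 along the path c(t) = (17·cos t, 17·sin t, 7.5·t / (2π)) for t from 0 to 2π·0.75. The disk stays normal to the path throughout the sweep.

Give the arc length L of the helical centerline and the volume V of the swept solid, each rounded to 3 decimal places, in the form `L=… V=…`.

2πR = 2π·17 = 106.814150
per-turn = √(106.814150² + 7.5²) = √(11409.2627 + 56.25) = √11465.5127 = 107.077134
L = 0.75 × 107.077134 = 80.307851
V = π·3.5² × L = 38.484510 × 80.307851 = 3090.608285

L=80.308 V=3090.608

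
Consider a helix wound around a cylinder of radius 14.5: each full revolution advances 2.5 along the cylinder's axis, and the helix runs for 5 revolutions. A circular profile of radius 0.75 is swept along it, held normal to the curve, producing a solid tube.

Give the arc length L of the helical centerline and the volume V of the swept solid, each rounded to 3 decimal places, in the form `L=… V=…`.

L=455.702 V=805.293

2πR = 2π·14.5 = 91.106187
per-turn = √(91.106187² + 2.5²) = √(8300.3373 + 6.25) = √8306.5873 = 91.140481
L = 5 × 91.140481 = 455.702406
V = π·0.75² × L = 1.767146 × 455.702406 = 805.292623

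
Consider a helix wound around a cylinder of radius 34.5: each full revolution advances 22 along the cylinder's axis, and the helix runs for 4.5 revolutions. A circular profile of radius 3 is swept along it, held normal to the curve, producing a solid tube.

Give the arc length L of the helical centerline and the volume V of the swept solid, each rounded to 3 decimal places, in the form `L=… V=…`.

2πR = 2π·34.5 = 216.769893
per-turn = √(216.769893² + 22²) = √(46989.1866 + 484) = √47473.1866 = 217.883424
L = 4.5 × 217.883424 = 980.475409
V = π·3² × L = 28.274334 × 980.475409 = 27722.289078

L=980.475 V=27722.289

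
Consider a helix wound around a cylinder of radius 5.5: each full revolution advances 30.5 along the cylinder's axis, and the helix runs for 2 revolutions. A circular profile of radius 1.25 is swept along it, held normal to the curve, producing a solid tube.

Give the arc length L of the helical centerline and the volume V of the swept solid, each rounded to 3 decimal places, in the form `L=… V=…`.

L=92.184 V=452.507

2πR = 2π·5.5 = 34.557519
per-turn = √(34.557519² + 30.5²) = √(1194.2221 + 930.25) = √2124.4721 = 46.091996
L = 2 × 46.091996 = 92.183993
V = π·1.25² × L = 4.908739 × 92.183993 = 452.507117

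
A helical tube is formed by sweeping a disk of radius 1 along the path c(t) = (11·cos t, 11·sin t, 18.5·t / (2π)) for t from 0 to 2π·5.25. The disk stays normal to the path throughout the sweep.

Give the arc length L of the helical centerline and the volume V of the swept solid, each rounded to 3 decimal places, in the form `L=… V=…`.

L=375.628 V=1180.070

2πR = 2π·11 = 69.115038
per-turn = √(69.115038² + 18.5²) = √(4776.8885 + 342.25) = √5119.1385 = 71.548155
L = 5.25 × 71.548155 = 375.627815
V = π·1² × L = 3.141593 × 375.627815 = 1180.069585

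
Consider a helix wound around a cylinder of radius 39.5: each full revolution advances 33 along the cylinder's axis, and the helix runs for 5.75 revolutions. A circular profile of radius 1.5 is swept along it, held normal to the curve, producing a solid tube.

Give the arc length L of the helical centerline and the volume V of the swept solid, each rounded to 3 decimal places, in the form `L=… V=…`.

L=1439.628 V=10176.132

2πR = 2π·39.5 = 248.185820
per-turn = √(248.185820² + 33²) = √(61596.2011 + 1089) = √62685.2011 = 250.370128
L = 5.75 × 250.370128 = 1439.628237
V = π·1.5² × L = 7.068583 × 1439.628237 = 10176.132359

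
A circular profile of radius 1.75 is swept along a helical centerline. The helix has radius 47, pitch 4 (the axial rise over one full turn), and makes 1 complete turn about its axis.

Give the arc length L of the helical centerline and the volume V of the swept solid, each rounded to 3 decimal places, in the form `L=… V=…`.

L=295.337 V=2841.473

2πR = 2π·47 = 295.309709
per-turn = √(295.309709² + 4²) = √(87207.8245 + 16) = √87223.8245 = 295.336798
L = 1 × 295.336798 = 295.336798
V = π·1.75² × L = 9.621128 × 295.336798 = 2841.472993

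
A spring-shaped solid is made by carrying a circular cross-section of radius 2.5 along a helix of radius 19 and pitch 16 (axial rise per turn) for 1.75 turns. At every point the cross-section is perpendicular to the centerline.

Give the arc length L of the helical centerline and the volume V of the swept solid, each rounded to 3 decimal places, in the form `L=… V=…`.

L=210.784 V=4138.732

2πR = 2π·19 = 119.380521
per-turn = √(119.380521² + 16²) = √(14251.7088 + 256) = √14507.7088 = 120.447950
L = 1.75 × 120.447950 = 210.783913
V = π·2.5² × L = 19.634954 × 210.783913 = 4138.732457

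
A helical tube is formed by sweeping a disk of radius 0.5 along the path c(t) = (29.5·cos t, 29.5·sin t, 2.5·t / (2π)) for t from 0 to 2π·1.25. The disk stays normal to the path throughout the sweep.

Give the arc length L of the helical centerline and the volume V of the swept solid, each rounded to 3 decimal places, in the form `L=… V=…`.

L=231.714 V=181.987

2πR = 2π·29.5 = 185.353967
per-turn = √(185.353967² + 2.5²) = √(34356.0929 + 6.25) = √34362.3429 = 185.370825
L = 1.25 × 185.370825 = 231.713532
V = π·0.5² × L = 0.785398 × 231.713532 = 181.987382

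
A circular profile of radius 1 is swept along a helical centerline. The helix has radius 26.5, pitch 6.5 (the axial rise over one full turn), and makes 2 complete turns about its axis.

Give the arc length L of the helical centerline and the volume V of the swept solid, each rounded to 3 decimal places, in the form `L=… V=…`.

2πR = 2π·26.5 = 166.504411
per-turn = √(166.504411² + 6.5²) = √(27723.7188 + 42.25) = √27765.9688 = 166.631236
L = 2 × 166.631236 = 333.262472
V = π·1² × L = 3.141593 × 333.262472 = 1046.974933

L=333.262 V=1046.975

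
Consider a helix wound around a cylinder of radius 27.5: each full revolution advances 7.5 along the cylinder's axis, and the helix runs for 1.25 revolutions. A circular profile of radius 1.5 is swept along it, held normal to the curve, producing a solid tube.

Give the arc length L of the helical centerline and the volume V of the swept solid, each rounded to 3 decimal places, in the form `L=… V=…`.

2πR = 2π·27.5 = 172.787596
per-turn = √(172.787596² + 7.5²) = √(29855.5533 + 56.25) = √29911.8033 = 172.950291
L = 1.25 × 172.950291 = 216.187864
V = π·1.5² × L = 7.068583 × 216.187864 = 1528.141964

L=216.188 V=1528.142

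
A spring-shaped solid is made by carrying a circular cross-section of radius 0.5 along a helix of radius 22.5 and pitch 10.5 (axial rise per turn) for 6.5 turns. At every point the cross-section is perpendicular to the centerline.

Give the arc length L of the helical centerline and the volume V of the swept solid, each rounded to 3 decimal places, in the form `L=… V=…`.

2πR = 2π·22.5 = 141.371669
per-turn = √(141.371669² + 10.5²) = √(19985.9489 + 110.25) = √20096.1989 = 141.761063
L = 6.5 × 141.761063 = 921.446908
V = π·0.5² × L = 0.785398 × 921.446908 = 723.702709

L=921.447 V=723.703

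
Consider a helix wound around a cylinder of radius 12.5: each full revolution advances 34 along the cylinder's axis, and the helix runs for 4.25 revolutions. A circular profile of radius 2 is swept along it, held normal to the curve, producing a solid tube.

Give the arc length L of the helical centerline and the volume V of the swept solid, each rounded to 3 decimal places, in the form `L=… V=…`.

L=363.729 V=4570.754

2πR = 2π·12.5 = 78.539816
per-turn = √(78.539816² + 34²) = √(6168.5028 + 1156) = √7324.5028 = 85.583309
L = 4.25 × 85.583309 = 363.729063
V = π·2² × L = 12.566371 × 363.729063 = 4570.754203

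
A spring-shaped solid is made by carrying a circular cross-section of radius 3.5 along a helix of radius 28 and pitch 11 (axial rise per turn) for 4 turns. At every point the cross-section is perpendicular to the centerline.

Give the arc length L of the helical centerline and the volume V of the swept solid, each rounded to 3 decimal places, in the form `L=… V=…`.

L=705.091 V=27135.080

2πR = 2π·28 = 175.929189
per-turn = √(175.929189² + 11²) = √(30951.0794 + 121) = √31072.0794 = 176.272742
L = 4 × 176.272742 = 705.090966
V = π·3.5² × L = 38.484510 × 705.090966 = 27135.080339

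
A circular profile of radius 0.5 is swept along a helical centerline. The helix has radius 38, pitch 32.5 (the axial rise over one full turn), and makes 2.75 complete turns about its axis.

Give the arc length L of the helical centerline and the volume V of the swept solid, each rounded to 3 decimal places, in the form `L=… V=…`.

L=662.648 V=520.442

2πR = 2π·38 = 238.761042
per-turn = √(238.761042² + 32.5²) = √(57006.8350 + 1056.25) = √58063.0850 = 240.962829
L = 2.75 × 240.962829 = 662.647780
V = π·0.5² × L = 0.785398 × 662.647780 = 520.442349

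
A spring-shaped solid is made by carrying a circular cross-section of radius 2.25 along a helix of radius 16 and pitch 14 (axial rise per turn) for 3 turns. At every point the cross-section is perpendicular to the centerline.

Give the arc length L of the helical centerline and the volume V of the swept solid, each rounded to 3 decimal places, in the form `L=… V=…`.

L=304.503 V=4842.916

2πR = 2π·16 = 100.530965
per-turn = √(100.530965² + 14²) = √(10106.4749 + 196) = √10302.4749 = 101.501108
L = 3 × 101.501108 = 304.503324
V = π·2.25² × L = 15.904313 × 304.503324 = 4842.916112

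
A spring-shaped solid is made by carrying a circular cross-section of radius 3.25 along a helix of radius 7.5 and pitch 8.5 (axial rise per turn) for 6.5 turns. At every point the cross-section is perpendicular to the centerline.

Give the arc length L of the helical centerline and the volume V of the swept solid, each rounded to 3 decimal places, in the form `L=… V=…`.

L=311.248 V=10328.174

2πR = 2π·7.5 = 47.123890
per-turn = √(47.123890² + 8.5²) = √(2220.6610 + 72.25) = √2292.9110 = 47.884350
L = 6.5 × 47.884350 = 311.248276
V = π·3.25² × L = 33.183072 × 311.248276 = 10328.174079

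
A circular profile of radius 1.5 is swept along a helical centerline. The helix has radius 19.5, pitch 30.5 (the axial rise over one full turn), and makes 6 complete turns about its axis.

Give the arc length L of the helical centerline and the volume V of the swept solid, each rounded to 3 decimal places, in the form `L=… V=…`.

L=757.568 V=5354.932

2πR = 2π·19.5 = 122.522113
per-turn = √(122.522113² + 30.5²) = √(15011.6683 + 930.25) = √15941.9183 = 126.261310
L = 6 × 126.261310 = 757.567857
V = π·1.5² × L = 7.068583 × 757.567857 = 5354.931635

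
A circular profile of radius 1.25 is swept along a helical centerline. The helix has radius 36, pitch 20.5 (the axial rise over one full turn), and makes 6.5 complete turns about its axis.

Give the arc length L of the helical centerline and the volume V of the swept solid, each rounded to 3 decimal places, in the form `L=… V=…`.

2πR = 2π·36 = 226.194671
per-turn = √(226.194671² + 20.5²) = √(51164.0292 + 420.25) = √51584.2792 = 227.121728
L = 6.5 × 227.121728 = 1476.291230
V = π·1.25² × L = 4.908739 × 1476.291230 = 7246.727631

L=1476.291 V=7246.728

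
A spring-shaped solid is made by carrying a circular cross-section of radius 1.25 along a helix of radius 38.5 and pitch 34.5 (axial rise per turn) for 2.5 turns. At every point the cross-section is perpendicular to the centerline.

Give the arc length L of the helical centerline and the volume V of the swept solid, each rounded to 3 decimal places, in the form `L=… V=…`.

2πR = 2π·38.5 = 241.902634
per-turn = √(241.902634² + 34.5²) = √(58516.8845 + 1190.25) = √59707.1345 = 244.350434
L = 2.5 × 244.350434 = 610.876084
V = π·1.25² × L = 4.908739 × 610.876084 = 2998.630968

L=610.876 V=2998.631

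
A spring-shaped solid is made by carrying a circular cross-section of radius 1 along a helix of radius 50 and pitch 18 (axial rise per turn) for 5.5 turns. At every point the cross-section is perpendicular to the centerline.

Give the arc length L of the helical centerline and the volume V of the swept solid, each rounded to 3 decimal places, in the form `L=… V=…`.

L=1730.710 V=5437.185

2πR = 2π·50 = 314.159265
per-turn = √(314.159265² + 18²) = √(98696.0440 + 324) = √99020.0440 = 314.674505
L = 5.5 × 314.674505 = 1730.709777
V = π·1² × L = 3.141593 × 1730.709777 = 5437.185120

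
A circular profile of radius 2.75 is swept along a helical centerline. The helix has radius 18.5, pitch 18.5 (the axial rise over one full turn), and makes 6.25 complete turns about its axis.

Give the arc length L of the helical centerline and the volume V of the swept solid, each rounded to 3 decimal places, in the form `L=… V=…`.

2πR = 2π·18.5 = 116.238928
per-turn = √(116.238928² + 18.5²) = √(13511.4884 + 342.25) = √13853.7384 = 117.701905
L = 6.25 × 117.701905 = 735.636906
V = π·2.75² × L = 23.758294 × 735.636906 = 17477.478212

L=735.637 V=17477.478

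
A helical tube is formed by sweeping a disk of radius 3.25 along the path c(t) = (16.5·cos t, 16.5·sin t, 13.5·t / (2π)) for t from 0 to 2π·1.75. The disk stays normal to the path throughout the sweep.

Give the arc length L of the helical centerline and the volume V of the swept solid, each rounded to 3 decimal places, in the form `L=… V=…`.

2πR = 2π·16.5 = 103.672558
per-turn = √(103.672558² + 13.5²) = √(10747.9992 + 182.25) = √10930.2492 = 104.547832
L = 1.75 × 104.547832 = 182.958706
V = π·3.25² × L = 33.183072 × 182.958706 = 6071.131993

L=182.959 V=6071.132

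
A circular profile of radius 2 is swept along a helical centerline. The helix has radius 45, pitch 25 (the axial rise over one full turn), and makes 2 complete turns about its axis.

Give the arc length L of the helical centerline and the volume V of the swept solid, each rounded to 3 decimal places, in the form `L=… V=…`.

2πR = 2π·45 = 282.743339
per-turn = √(282.743339² + 25²) = √(79943.7956 + 625) = √80568.7956 = 283.846430
L = 2 × 283.846430 = 567.692859
V = π·2² × L = 12.566371 × 567.692859 = 7133.838866

L=567.693 V=7133.839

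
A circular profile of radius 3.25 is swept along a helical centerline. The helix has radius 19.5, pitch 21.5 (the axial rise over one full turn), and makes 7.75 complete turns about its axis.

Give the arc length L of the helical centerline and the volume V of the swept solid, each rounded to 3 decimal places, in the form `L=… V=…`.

L=964.055 V=31990.310

2πR = 2π·19.5 = 122.522113
per-turn = √(122.522113² + 21.5²) = √(15011.6683 + 462.25) = √15473.9183 = 124.394205
L = 7.75 × 124.394205 = 964.055091
V = π·3.25² × L = 33.183072 × 964.055091 = 31990.309869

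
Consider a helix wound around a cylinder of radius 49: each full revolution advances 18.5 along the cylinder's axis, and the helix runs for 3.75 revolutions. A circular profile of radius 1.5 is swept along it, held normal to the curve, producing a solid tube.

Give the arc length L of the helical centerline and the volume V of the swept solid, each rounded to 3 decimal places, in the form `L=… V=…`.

L=1156.618 V=8175.649

2πR = 2π·49 = 307.876080
per-turn = √(307.876080² + 18.5²) = √(94787.6807 + 342.25) = √95129.9307 = 308.431404
L = 3.75 × 308.431404 = 1156.617763
V = π·1.5² × L = 7.068583 × 1156.617763 = 8175.649202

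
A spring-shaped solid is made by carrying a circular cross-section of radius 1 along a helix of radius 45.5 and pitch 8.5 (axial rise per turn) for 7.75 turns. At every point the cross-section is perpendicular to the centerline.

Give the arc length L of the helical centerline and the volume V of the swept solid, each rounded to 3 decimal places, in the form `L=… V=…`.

2πR = 2π·45.5 = 285.884931
per-turn = √(285.884931² + 8.5²) = √(81730.1940 + 72.25) = √81802.4440 = 286.011266
L = 7.75 × 286.011266 = 2216.587308
V = π·1² × L = 3.141593 × 2216.587308 = 6963.614404

L=2216.587 V=6963.614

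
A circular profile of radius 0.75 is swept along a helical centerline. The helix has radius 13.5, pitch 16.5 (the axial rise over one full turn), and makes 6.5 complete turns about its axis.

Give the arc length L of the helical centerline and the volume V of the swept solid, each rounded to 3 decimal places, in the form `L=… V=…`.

2πR = 2π·13.5 = 84.823002
per-turn = √(84.823002² + 16.5²) = √(7194.9416 + 272.25) = √7467.1916 = 86.412913
L = 6.5 × 86.412913 = 561.683937
V = π·0.75² × L = 1.767146 × 561.683937 = 992.577449

L=561.684 V=992.577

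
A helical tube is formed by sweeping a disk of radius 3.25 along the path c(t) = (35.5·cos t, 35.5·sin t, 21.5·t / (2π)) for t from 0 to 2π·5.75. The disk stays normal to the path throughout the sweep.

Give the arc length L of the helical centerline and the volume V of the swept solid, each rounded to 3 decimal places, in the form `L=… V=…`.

2πR = 2π·35.5 = 223.053078
per-turn = √(223.053078² + 21.5²) = √(49752.6758 + 462.25) = √50214.9258 = 224.086871
L = 5.75 × 224.086871 = 1288.499509
V = π·3.25² × L = 33.183072 × 1288.499509 = 42756.372488

L=1288.500 V=42756.372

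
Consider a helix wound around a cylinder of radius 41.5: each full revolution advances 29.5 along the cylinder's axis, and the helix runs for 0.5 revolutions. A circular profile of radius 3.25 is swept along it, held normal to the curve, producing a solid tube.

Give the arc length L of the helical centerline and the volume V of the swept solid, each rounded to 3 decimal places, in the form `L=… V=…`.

2πR = 2π·41.5 = 260.752190
per-turn = √(260.752190² + 29.5²) = √(67991.7047 + 870.25) = √68861.9547 = 262.415614
L = 0.5 × 262.415614 = 131.207807
V = π·3.25² × L = 33.183072 × 131.207807 = 4353.878167

L=131.208 V=4353.878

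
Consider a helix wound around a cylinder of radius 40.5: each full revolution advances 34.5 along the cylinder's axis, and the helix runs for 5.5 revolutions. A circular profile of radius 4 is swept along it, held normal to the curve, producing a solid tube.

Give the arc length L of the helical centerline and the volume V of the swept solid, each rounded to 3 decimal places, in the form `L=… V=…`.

L=1412.384 V=70994.152

2πR = 2π·40.5 = 254.469005
per-turn = √(254.469005² + 34.5²) = √(64754.4745 + 1190.25) = √65944.7245 = 256.797049
L = 5.5 × 256.797049 = 1412.383771
V = π·4² × L = 50.265482 × 1412.383771 = 70994.151643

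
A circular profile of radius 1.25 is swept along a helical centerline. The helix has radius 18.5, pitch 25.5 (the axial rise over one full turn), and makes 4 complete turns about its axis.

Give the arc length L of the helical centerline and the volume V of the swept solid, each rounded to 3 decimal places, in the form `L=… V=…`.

2πR = 2π·18.5 = 116.238928
per-turn = √(116.238928² + 25.5²) = √(13511.4884 + 650.25) = √14161.7384 = 119.003103
L = 4 × 119.003103 = 476.012410
V = π·1.25² × L = 4.908739 × 476.012410 = 2336.620455

L=476.012 V=2336.620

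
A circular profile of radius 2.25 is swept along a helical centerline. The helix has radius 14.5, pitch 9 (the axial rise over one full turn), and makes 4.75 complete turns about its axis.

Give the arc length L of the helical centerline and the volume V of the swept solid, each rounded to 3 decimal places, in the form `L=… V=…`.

L=434.861 V=6916.162

2πR = 2π·14.5 = 91.106187
per-turn = √(91.106187² + 9²) = √(8300.3373 + 81) = √8381.3373 = 91.549644
L = 4.75 × 91.549644 = 434.860809
V = π·2.25² × L = 15.904313 × 434.860809 = 6916.162328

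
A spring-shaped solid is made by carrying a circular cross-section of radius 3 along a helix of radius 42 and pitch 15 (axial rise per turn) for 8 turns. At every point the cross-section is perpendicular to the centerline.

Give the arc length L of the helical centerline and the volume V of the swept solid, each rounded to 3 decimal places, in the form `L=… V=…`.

L=2114.558 V=59787.718

2πR = 2π·42 = 263.893783
per-turn = √(263.893783² + 15²) = √(69639.9287 + 225) = √69864.9287 = 264.319747
L = 8 × 264.319747 = 2114.557976
V = π·3² × L = 28.274334 × 2114.557976 = 59787.718227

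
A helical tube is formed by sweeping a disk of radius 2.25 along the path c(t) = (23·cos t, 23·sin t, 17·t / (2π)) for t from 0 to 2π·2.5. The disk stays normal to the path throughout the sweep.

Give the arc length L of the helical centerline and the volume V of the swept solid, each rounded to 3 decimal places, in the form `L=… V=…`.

2πR = 2π·23 = 144.513262
per-turn = √(144.513262² + 17²) = √(20884.0829 + 289) = √21173.0829 = 145.509735
L = 2.5 × 145.509735 = 363.774337
V = π·2.25² × L = 15.904313 × 363.774337 = 5785.580846

L=363.774 V=5785.581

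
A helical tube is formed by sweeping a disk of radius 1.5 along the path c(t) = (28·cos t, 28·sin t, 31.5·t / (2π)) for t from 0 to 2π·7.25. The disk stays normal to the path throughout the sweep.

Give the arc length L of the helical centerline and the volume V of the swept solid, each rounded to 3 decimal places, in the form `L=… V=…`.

L=1295.771 V=9159.262

2πR = 2π·28 = 175.929189
per-turn = √(175.929189² + 31.5²) = √(30951.0794 + 992.25) = √31943.3294 = 178.726969
L = 7.25 × 178.726969 = 1295.770524
V = π·1.5² × L = 7.068583 × 1295.770524 = 9159.262110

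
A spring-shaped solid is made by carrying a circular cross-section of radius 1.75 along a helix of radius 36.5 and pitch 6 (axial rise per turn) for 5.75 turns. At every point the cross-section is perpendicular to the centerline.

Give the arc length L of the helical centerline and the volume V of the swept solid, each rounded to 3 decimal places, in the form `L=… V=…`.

L=1319.135 V=12691.564

2πR = 2π·36.5 = 229.336264
per-turn = √(229.336264² + 6²) = √(52595.1219 + 36) = √52631.1219 = 229.414738
L = 5.75 × 229.414738 = 1319.134742
V = π·1.75² × L = 9.621128 × 1319.134742 = 12691.563540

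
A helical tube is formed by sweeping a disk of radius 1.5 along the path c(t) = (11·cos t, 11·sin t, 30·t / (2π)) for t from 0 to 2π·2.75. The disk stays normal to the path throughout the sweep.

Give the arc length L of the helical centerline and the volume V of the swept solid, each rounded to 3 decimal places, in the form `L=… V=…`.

L=207.199 V=1464.604

2πR = 2π·11 = 69.115038
per-turn = √(69.115038² + 30²) = √(4776.8885 + 900) = √5676.8885 = 75.345129
L = 2.75 × 75.345129 = 207.199106
V = π·1.5² × L = 7.068583 × 207.199106 = 1464.604175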